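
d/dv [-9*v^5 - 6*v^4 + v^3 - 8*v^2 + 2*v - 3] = -45*v^4 - 24*v^3 + 3*v^2 - 16*v + 2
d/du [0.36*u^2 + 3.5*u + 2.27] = 0.72*u + 3.5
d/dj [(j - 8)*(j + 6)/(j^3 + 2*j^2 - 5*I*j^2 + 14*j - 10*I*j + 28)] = (-j^4 + 4*j^3 + j^2*(162 - 20*I) + j*(248 - 480*I) + 616 - 480*I)/(j^6 + j^5*(4 - 10*I) + j^4*(7 - 40*I) + j^3*(12 - 180*I) + j^2*(208 - 560*I) + j*(784 - 560*I) + 784)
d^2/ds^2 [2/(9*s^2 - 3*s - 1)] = 36*(9*s^2 - 3*s - (6*s - 1)^2 - 1)/(-9*s^2 + 3*s + 1)^3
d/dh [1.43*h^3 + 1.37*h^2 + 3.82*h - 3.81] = 4.29*h^2 + 2.74*h + 3.82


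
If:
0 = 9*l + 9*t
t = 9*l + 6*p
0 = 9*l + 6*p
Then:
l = 0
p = 0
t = 0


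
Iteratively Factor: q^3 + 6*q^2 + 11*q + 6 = (q + 2)*(q^2 + 4*q + 3) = (q + 1)*(q + 2)*(q + 3)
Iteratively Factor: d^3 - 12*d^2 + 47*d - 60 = (d - 3)*(d^2 - 9*d + 20) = (d - 4)*(d - 3)*(d - 5)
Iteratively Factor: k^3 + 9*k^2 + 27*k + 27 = (k + 3)*(k^2 + 6*k + 9) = (k + 3)^2*(k + 3)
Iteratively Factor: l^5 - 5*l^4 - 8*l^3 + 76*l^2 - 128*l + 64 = (l - 1)*(l^4 - 4*l^3 - 12*l^2 + 64*l - 64) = (l - 4)*(l - 1)*(l^3 - 12*l + 16) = (l - 4)*(l - 1)*(l + 4)*(l^2 - 4*l + 4) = (l - 4)*(l - 2)*(l - 1)*(l + 4)*(l - 2)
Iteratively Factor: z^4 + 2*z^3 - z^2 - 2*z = (z - 1)*(z^3 + 3*z^2 + 2*z) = (z - 1)*(z + 2)*(z^2 + z) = (z - 1)*(z + 1)*(z + 2)*(z)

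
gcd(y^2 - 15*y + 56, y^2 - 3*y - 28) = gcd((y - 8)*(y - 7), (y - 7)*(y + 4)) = y - 7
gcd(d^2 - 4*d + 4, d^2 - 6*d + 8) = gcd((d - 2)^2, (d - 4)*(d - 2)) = d - 2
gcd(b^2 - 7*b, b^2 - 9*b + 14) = b - 7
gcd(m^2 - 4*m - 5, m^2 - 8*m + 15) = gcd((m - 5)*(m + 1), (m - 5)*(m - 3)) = m - 5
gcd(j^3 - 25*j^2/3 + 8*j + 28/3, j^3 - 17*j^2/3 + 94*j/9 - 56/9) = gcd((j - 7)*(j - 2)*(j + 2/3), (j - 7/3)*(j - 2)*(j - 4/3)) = j - 2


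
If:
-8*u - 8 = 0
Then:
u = -1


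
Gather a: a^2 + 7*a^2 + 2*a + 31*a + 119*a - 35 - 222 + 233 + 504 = 8*a^2 + 152*a + 480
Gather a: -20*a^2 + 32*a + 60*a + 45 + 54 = -20*a^2 + 92*a + 99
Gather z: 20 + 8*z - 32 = 8*z - 12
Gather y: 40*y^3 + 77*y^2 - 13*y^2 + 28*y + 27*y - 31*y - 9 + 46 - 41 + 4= 40*y^3 + 64*y^2 + 24*y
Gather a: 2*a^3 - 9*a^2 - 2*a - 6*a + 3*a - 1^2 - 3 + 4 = 2*a^3 - 9*a^2 - 5*a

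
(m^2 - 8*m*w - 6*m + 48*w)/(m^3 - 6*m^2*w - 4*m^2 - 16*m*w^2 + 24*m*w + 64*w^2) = (m - 6)/(m^2 + 2*m*w - 4*m - 8*w)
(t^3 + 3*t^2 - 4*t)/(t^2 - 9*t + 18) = t*(t^2 + 3*t - 4)/(t^2 - 9*t + 18)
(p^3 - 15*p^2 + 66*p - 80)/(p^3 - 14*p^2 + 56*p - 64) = (p - 5)/(p - 4)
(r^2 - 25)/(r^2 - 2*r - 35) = (r - 5)/(r - 7)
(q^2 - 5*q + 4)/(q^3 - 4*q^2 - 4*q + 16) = (q - 1)/(q^2 - 4)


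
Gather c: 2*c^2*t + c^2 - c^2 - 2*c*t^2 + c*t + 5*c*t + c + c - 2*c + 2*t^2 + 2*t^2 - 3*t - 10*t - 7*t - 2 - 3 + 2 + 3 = 2*c^2*t + c*(-2*t^2 + 6*t) + 4*t^2 - 20*t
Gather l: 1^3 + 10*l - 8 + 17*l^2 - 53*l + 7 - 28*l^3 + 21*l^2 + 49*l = -28*l^3 + 38*l^2 + 6*l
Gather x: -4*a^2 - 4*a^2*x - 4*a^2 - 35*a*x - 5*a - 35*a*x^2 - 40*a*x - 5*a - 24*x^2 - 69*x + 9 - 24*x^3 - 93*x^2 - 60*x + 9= -8*a^2 - 10*a - 24*x^3 + x^2*(-35*a - 117) + x*(-4*a^2 - 75*a - 129) + 18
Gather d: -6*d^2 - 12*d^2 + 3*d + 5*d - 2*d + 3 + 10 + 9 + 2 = -18*d^2 + 6*d + 24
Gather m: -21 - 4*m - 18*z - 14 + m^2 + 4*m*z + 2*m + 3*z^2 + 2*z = m^2 + m*(4*z - 2) + 3*z^2 - 16*z - 35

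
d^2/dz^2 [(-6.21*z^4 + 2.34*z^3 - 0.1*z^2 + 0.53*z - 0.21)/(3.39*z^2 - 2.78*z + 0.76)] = (-142.731882*z^6 + 351.145692*z^5 - 383.956848*z^4 + 244.335954*z^3 - 85.64067*z^2 + 11.791044*z - 0.0397919999999998)/(38.958219*z^6 - 95.844114*z^5 + 104.799816*z^4 - 64.459304*z^3 + 23.494944*z^2 - 4.817184*z + 0.438976)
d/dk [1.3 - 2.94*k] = -2.94000000000000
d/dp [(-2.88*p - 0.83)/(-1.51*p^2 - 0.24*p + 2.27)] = (4.3488*p^2 + 0.6912*p - (2.88*p + 0.83)*(3.02*p + 0.24) - 6.5376)/(1.51*p^2 + 0.24*p - 2.27)^2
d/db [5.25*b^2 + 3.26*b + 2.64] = 10.5*b + 3.26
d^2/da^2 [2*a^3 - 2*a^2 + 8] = 12*a - 4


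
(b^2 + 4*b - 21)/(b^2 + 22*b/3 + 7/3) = 3*(b - 3)/(3*b + 1)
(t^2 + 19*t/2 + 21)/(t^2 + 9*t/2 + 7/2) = (t + 6)/(t + 1)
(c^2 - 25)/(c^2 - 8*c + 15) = (c + 5)/(c - 3)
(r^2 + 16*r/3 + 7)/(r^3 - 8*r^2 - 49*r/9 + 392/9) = 3*(r + 3)/(3*r^2 - 31*r + 56)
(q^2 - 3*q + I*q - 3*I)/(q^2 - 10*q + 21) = (q + I)/(q - 7)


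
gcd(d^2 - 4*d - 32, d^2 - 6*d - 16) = d - 8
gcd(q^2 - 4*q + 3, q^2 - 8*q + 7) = q - 1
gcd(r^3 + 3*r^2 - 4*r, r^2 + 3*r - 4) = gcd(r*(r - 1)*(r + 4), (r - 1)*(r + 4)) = r^2 + 3*r - 4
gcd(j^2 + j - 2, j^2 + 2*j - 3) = j - 1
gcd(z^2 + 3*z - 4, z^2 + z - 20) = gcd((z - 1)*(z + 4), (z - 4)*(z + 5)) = 1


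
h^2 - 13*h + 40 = (h - 8)*(h - 5)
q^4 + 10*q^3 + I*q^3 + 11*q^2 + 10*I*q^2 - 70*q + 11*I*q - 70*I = (q - 2)*(q + 5)*(q + 7)*(q + I)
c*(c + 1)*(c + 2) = c^3 + 3*c^2 + 2*c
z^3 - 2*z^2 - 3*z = z*(z - 3)*(z + 1)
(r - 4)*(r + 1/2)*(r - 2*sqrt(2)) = r^3 - 7*r^2/2 - 2*sqrt(2)*r^2 - 2*r + 7*sqrt(2)*r + 4*sqrt(2)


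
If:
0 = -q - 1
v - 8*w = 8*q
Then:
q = -1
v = 8*w - 8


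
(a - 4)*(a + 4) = a^2 - 16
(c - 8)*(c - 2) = c^2 - 10*c + 16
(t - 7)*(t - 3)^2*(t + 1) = t^4 - 12*t^3 + 38*t^2 - 12*t - 63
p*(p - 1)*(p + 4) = p^3 + 3*p^2 - 4*p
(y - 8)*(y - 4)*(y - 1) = y^3 - 13*y^2 + 44*y - 32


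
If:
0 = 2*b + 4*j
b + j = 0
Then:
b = 0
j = 0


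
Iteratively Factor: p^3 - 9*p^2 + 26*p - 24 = (p - 2)*(p^2 - 7*p + 12) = (p - 3)*(p - 2)*(p - 4)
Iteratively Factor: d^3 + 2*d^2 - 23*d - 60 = (d + 4)*(d^2 - 2*d - 15) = (d + 3)*(d + 4)*(d - 5)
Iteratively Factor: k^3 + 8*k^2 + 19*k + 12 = (k + 4)*(k^2 + 4*k + 3) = (k + 1)*(k + 4)*(k + 3)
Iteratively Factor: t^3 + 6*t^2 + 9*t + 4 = (t + 1)*(t^2 + 5*t + 4) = (t + 1)^2*(t + 4)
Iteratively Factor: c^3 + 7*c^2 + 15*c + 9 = (c + 3)*(c^2 + 4*c + 3) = (c + 1)*(c + 3)*(c + 3)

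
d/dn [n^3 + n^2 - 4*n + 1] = 3*n^2 + 2*n - 4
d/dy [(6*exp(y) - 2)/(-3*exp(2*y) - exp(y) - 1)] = 2*((3*exp(y) - 1)*(6*exp(y) + 1) - 9*exp(2*y) - 3*exp(y) - 3)*exp(y)/(3*exp(2*y) + exp(y) + 1)^2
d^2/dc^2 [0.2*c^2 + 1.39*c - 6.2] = 0.400000000000000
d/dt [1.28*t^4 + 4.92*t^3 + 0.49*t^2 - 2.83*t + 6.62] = 5.12*t^3 + 14.76*t^2 + 0.98*t - 2.83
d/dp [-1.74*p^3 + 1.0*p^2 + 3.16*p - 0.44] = -5.22*p^2 + 2.0*p + 3.16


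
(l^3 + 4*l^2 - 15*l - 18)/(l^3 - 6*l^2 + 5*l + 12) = (l + 6)/(l - 4)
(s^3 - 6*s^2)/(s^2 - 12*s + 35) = s^2*(s - 6)/(s^2 - 12*s + 35)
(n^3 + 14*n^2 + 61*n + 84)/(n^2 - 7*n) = (n^3 + 14*n^2 + 61*n + 84)/(n*(n - 7))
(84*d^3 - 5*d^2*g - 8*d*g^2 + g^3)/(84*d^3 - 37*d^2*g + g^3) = (21*d^2 + 4*d*g - g^2)/(21*d^2 - 4*d*g - g^2)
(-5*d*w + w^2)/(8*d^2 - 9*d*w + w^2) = w*(-5*d + w)/(8*d^2 - 9*d*w + w^2)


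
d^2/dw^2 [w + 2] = 0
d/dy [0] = 0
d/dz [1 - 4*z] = -4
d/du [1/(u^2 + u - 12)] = (-2*u - 1)/(u^2 + u - 12)^2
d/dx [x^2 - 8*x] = 2*x - 8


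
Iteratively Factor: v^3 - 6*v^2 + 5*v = (v)*(v^2 - 6*v + 5) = v*(v - 1)*(v - 5)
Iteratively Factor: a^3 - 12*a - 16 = (a + 2)*(a^2 - 2*a - 8) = (a + 2)^2*(a - 4)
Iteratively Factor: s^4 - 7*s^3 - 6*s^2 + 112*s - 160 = (s - 4)*(s^3 - 3*s^2 - 18*s + 40) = (s - 5)*(s - 4)*(s^2 + 2*s - 8) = (s - 5)*(s - 4)*(s + 4)*(s - 2)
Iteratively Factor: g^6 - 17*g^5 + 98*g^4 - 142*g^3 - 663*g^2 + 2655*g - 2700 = (g - 3)*(g^5 - 14*g^4 + 56*g^3 + 26*g^2 - 585*g + 900) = (g - 3)*(g + 3)*(g^4 - 17*g^3 + 107*g^2 - 295*g + 300) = (g - 5)*(g - 3)*(g + 3)*(g^3 - 12*g^2 + 47*g - 60) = (g - 5)^2*(g - 3)*(g + 3)*(g^2 - 7*g + 12) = (g - 5)^2*(g - 3)^2*(g + 3)*(g - 4)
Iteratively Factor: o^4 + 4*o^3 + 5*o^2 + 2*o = (o + 1)*(o^3 + 3*o^2 + 2*o) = o*(o + 1)*(o^2 + 3*o + 2) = o*(o + 1)^2*(o + 2)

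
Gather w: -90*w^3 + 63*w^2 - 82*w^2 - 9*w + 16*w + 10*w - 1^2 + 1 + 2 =-90*w^3 - 19*w^2 + 17*w + 2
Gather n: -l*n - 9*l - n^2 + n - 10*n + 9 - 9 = -9*l - n^2 + n*(-l - 9)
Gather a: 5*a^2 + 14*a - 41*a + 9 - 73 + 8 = 5*a^2 - 27*a - 56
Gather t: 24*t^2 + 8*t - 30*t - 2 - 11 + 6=24*t^2 - 22*t - 7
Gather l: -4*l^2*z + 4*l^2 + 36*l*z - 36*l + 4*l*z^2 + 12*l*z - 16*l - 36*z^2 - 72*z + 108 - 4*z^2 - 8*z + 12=l^2*(4 - 4*z) + l*(4*z^2 + 48*z - 52) - 40*z^2 - 80*z + 120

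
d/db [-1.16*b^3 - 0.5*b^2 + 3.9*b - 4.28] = -3.48*b^2 - 1.0*b + 3.9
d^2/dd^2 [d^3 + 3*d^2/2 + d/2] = 6*d + 3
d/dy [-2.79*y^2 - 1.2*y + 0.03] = -5.58*y - 1.2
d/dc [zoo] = 0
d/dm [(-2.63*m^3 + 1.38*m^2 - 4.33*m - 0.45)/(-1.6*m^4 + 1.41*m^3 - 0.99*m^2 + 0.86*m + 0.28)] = (-4.208*m^6 + 4.416*m^5 - 20.1261*m^4 + 4.807*m^3 - 3.4056*m^2 - 0.1182*m - 0.8254)/(2.56*m^8 - 4.512*m^7 + 5.1561*m^6 - 5.5438*m^5 + 2.5093*m^4 - 0.9132*m^3 + 0.1852*m^2 + 0.4816*m + 0.0784)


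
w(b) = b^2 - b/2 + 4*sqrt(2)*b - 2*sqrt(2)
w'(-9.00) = -12.84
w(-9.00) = 31.76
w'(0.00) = 5.16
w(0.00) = -2.83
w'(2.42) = 10.00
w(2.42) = 15.51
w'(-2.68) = -0.20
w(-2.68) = -9.47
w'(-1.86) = 1.44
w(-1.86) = -8.96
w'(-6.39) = -7.62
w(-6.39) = 5.05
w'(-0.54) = 4.08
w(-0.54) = -5.32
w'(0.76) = 6.68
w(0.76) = 1.67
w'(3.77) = 12.70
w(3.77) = 30.83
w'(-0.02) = 5.12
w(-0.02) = -2.93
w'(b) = 2*b - 1/2 + 4*sqrt(2)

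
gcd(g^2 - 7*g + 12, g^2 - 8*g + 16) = g - 4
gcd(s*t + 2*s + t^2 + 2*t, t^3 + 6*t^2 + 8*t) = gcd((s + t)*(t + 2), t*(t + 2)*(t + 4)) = t + 2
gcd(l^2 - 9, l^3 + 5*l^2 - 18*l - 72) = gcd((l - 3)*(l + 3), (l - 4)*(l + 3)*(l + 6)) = l + 3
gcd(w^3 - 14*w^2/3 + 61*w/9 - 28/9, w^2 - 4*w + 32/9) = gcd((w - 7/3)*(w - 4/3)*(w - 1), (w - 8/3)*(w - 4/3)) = w - 4/3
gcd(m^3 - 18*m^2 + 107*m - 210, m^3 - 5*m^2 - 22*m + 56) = m - 7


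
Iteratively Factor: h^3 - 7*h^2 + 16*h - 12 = (h - 2)*(h^2 - 5*h + 6) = (h - 2)^2*(h - 3)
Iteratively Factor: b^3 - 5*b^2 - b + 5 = (b - 1)*(b^2 - 4*b - 5) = (b - 5)*(b - 1)*(b + 1)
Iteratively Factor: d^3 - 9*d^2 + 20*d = (d - 5)*(d^2 - 4*d) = (d - 5)*(d - 4)*(d)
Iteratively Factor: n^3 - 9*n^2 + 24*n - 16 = (n - 1)*(n^2 - 8*n + 16) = (n - 4)*(n - 1)*(n - 4)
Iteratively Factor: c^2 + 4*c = (c)*(c + 4)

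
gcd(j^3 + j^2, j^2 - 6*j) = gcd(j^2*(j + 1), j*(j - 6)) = j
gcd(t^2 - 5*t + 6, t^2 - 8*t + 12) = t - 2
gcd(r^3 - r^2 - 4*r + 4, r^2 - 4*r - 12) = r + 2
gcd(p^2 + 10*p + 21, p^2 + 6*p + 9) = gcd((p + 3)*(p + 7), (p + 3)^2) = p + 3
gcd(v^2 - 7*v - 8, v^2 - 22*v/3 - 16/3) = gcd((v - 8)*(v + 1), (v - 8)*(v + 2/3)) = v - 8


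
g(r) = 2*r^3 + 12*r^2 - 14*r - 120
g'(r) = 6*r^2 + 24*r - 14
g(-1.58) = -75.81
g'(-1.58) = -36.94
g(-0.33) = -114.15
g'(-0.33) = -21.27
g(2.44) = -53.66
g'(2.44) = 80.28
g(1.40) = -110.59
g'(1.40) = 31.36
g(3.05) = 5.68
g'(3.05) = 115.02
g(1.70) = -99.29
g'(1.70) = 44.14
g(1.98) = -85.15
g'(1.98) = 57.04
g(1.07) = -118.79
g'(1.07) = 18.55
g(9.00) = 2184.00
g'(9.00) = 688.00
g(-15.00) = -3960.00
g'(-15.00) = 976.00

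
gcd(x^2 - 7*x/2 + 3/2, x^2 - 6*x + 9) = x - 3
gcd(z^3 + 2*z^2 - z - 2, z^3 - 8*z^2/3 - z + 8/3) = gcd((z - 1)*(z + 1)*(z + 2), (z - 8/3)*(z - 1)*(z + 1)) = z^2 - 1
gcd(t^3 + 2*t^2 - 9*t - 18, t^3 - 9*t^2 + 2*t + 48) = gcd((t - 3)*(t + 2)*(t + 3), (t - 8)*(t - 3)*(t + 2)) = t^2 - t - 6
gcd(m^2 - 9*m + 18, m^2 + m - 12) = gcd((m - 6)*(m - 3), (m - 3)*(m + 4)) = m - 3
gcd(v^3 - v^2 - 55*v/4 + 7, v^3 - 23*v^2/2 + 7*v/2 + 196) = v + 7/2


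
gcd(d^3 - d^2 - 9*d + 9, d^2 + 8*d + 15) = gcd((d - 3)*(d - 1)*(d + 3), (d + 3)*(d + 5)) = d + 3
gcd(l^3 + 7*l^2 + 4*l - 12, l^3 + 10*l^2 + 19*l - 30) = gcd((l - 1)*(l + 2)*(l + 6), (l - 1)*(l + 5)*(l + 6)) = l^2 + 5*l - 6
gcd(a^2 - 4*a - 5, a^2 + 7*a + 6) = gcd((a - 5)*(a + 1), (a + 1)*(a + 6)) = a + 1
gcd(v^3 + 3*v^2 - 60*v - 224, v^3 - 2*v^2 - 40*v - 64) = v^2 - 4*v - 32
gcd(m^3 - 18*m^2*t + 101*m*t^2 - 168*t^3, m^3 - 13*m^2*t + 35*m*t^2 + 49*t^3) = -m + 7*t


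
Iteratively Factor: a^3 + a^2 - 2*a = (a)*(a^2 + a - 2) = a*(a + 2)*(a - 1)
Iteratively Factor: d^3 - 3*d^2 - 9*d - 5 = (d + 1)*(d^2 - 4*d - 5) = (d - 5)*(d + 1)*(d + 1)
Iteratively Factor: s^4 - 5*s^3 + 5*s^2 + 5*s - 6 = (s - 1)*(s^3 - 4*s^2 + s + 6) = (s - 3)*(s - 1)*(s^2 - s - 2) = (s - 3)*(s - 2)*(s - 1)*(s + 1)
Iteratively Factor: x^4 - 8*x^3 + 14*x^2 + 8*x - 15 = (x - 5)*(x^3 - 3*x^2 - x + 3) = (x - 5)*(x + 1)*(x^2 - 4*x + 3) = (x - 5)*(x - 3)*(x + 1)*(x - 1)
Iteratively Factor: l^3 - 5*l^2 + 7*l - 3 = (l - 1)*(l^2 - 4*l + 3) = (l - 1)^2*(l - 3)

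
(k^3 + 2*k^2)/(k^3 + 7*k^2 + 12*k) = k*(k + 2)/(k^2 + 7*k + 12)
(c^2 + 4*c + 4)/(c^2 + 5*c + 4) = (c^2 + 4*c + 4)/(c^2 + 5*c + 4)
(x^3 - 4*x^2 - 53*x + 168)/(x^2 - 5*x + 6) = (x^2 - x - 56)/(x - 2)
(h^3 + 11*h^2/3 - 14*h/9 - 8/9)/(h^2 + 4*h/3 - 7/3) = (9*h^3 + 33*h^2 - 14*h - 8)/(3*(3*h^2 + 4*h - 7))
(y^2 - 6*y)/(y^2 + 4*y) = (y - 6)/(y + 4)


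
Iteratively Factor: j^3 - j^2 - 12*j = (j - 4)*(j^2 + 3*j) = (j - 4)*(j + 3)*(j)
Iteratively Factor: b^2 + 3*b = (b)*(b + 3)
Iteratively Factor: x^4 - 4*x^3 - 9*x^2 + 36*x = (x)*(x^3 - 4*x^2 - 9*x + 36) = x*(x - 4)*(x^2 - 9) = x*(x - 4)*(x - 3)*(x + 3)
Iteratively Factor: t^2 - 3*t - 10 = (t - 5)*(t + 2)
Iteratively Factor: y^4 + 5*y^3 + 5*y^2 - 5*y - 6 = (y + 2)*(y^3 + 3*y^2 - y - 3) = (y - 1)*(y + 2)*(y^2 + 4*y + 3) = (y - 1)*(y + 1)*(y + 2)*(y + 3)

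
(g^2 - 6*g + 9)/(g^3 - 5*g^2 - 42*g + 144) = (g - 3)/(g^2 - 2*g - 48)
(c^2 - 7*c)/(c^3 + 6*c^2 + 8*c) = (c - 7)/(c^2 + 6*c + 8)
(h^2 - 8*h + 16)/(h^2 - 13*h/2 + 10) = 2*(h - 4)/(2*h - 5)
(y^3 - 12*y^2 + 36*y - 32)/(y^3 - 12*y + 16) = (y - 8)/(y + 4)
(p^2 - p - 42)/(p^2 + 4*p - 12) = (p - 7)/(p - 2)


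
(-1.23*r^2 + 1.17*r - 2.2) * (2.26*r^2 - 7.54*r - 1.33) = -2.7798*r^4 + 11.9184*r^3 - 12.1579*r^2 + 15.0319*r + 2.926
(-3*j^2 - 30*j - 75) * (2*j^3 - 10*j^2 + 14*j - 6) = -6*j^5 - 30*j^4 + 108*j^3 + 348*j^2 - 870*j + 450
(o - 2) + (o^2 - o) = o^2 - 2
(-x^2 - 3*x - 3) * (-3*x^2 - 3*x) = 3*x^4 + 12*x^3 + 18*x^2 + 9*x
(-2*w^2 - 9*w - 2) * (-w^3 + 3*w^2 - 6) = 2*w^5 + 3*w^4 - 25*w^3 + 6*w^2 + 54*w + 12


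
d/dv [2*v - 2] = 2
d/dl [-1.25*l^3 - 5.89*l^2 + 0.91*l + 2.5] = -3.75*l^2 - 11.78*l + 0.91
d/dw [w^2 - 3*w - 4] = 2*w - 3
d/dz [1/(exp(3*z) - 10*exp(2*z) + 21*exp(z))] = (-3*exp(2*z) + 20*exp(z) - 21)*exp(-z)/(exp(2*z) - 10*exp(z) + 21)^2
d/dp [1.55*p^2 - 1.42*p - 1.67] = 3.1*p - 1.42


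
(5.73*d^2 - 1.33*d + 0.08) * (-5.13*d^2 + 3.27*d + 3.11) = -29.3949*d^4 + 25.56*d^3 + 13.0608*d^2 - 3.8747*d + 0.2488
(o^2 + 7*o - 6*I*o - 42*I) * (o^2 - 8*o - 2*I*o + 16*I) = o^4 - o^3 - 8*I*o^3 - 68*o^2 + 8*I*o^2 + 12*o + 448*I*o + 672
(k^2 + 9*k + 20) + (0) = k^2 + 9*k + 20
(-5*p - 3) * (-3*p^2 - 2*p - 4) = 15*p^3 + 19*p^2 + 26*p + 12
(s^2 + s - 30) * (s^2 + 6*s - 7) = s^4 + 7*s^3 - 31*s^2 - 187*s + 210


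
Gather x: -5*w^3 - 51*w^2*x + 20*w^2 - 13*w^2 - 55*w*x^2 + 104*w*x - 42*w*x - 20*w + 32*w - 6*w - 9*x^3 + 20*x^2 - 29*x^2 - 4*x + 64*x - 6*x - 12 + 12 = -5*w^3 + 7*w^2 + 6*w - 9*x^3 + x^2*(-55*w - 9) + x*(-51*w^2 + 62*w + 54)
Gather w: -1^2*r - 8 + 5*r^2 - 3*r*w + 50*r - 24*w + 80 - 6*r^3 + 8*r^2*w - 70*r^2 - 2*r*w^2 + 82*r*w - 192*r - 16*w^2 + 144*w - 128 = -6*r^3 - 65*r^2 - 143*r + w^2*(-2*r - 16) + w*(8*r^2 + 79*r + 120) - 56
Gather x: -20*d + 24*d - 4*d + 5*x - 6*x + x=0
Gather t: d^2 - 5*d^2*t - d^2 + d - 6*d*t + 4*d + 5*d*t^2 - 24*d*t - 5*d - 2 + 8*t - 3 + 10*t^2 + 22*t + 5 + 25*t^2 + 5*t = t^2*(5*d + 35) + t*(-5*d^2 - 30*d + 35)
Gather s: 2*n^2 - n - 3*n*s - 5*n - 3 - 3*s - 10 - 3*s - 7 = 2*n^2 - 6*n + s*(-3*n - 6) - 20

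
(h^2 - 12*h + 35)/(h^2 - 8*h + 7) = (h - 5)/(h - 1)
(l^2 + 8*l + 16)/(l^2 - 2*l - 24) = (l + 4)/(l - 6)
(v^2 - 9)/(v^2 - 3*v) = (v + 3)/v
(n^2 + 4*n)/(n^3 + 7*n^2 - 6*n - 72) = n/(n^2 + 3*n - 18)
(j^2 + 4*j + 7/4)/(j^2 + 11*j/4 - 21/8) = 2*(2*j + 1)/(4*j - 3)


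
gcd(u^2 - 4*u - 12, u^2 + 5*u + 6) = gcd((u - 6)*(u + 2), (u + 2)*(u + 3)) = u + 2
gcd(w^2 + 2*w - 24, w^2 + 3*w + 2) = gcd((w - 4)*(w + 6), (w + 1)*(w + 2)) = 1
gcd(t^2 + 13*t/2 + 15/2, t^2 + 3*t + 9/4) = t + 3/2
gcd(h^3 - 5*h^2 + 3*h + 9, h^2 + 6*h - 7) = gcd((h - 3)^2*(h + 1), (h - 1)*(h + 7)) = 1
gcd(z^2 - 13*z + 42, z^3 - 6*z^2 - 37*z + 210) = z - 7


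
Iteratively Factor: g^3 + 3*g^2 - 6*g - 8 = (g + 1)*(g^2 + 2*g - 8) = (g - 2)*(g + 1)*(g + 4)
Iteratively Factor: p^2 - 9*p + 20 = (p - 4)*(p - 5)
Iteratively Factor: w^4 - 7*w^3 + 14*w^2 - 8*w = (w - 4)*(w^3 - 3*w^2 + 2*w) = (w - 4)*(w - 1)*(w^2 - 2*w) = w*(w - 4)*(w - 1)*(w - 2)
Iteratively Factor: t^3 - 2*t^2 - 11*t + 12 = (t - 1)*(t^2 - t - 12) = (t - 1)*(t + 3)*(t - 4)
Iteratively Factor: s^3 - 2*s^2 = (s)*(s^2 - 2*s) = s*(s - 2)*(s)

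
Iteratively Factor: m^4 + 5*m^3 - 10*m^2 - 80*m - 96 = (m + 2)*(m^3 + 3*m^2 - 16*m - 48) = (m + 2)*(m + 3)*(m^2 - 16) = (m - 4)*(m + 2)*(m + 3)*(m + 4)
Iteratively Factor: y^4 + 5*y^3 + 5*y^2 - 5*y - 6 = (y - 1)*(y^3 + 6*y^2 + 11*y + 6) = (y - 1)*(y + 1)*(y^2 + 5*y + 6) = (y - 1)*(y + 1)*(y + 3)*(y + 2)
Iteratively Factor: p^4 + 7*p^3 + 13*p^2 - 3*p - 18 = (p - 1)*(p^3 + 8*p^2 + 21*p + 18) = (p - 1)*(p + 3)*(p^2 + 5*p + 6) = (p - 1)*(p + 2)*(p + 3)*(p + 3)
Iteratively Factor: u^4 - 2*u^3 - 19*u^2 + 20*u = (u)*(u^3 - 2*u^2 - 19*u + 20) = u*(u + 4)*(u^2 - 6*u + 5) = u*(u - 5)*(u + 4)*(u - 1)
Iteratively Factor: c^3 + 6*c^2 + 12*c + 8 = (c + 2)*(c^2 + 4*c + 4) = (c + 2)^2*(c + 2)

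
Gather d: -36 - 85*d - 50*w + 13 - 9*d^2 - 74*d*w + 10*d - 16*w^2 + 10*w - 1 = -9*d^2 + d*(-74*w - 75) - 16*w^2 - 40*w - 24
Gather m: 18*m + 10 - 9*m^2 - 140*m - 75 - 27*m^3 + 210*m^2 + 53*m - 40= -27*m^3 + 201*m^2 - 69*m - 105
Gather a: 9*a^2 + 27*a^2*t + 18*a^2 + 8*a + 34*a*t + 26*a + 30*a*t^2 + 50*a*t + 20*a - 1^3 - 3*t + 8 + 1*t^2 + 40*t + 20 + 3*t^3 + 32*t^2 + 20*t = a^2*(27*t + 27) + a*(30*t^2 + 84*t + 54) + 3*t^3 + 33*t^2 + 57*t + 27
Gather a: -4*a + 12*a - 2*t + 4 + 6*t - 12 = 8*a + 4*t - 8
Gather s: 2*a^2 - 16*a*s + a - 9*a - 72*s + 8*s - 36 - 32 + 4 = 2*a^2 - 8*a + s*(-16*a - 64) - 64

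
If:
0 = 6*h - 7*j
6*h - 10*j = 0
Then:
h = 0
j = 0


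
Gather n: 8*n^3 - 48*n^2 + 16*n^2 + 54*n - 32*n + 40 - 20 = 8*n^3 - 32*n^2 + 22*n + 20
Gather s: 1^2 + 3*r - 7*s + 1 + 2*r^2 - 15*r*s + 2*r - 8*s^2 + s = 2*r^2 + 5*r - 8*s^2 + s*(-15*r - 6) + 2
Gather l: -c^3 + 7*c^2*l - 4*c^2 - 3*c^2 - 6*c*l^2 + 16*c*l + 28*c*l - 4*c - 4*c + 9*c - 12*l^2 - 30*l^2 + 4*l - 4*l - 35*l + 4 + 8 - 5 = -c^3 - 7*c^2 + c + l^2*(-6*c - 42) + l*(7*c^2 + 44*c - 35) + 7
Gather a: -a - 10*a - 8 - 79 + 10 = -11*a - 77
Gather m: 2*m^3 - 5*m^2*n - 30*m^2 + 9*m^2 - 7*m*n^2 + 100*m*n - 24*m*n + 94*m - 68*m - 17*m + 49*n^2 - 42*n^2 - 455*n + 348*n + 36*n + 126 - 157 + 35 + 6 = 2*m^3 + m^2*(-5*n - 21) + m*(-7*n^2 + 76*n + 9) + 7*n^2 - 71*n + 10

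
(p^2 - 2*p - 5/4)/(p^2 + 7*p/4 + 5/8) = 2*(2*p - 5)/(4*p + 5)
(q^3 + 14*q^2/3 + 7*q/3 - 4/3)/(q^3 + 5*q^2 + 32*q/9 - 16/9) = 3*(q + 1)/(3*q + 4)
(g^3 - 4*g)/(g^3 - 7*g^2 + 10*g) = (g + 2)/(g - 5)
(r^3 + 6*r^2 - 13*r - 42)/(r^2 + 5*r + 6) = (r^2 + 4*r - 21)/(r + 3)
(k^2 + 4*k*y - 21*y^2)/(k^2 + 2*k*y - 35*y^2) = (-k + 3*y)/(-k + 5*y)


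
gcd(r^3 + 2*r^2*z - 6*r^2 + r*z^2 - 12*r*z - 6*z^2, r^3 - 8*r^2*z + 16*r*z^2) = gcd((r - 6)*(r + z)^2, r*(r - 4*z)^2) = 1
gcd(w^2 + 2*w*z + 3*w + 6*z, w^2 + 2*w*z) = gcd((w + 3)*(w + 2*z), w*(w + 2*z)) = w + 2*z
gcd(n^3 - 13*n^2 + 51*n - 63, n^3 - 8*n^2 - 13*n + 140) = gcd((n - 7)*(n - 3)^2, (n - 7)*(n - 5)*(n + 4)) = n - 7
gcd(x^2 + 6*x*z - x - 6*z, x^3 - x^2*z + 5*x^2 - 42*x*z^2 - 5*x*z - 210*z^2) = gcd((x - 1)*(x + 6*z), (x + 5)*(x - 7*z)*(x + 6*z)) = x + 6*z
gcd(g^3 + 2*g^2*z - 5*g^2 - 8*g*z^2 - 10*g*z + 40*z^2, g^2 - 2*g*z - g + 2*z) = -g + 2*z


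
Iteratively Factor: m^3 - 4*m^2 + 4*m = (m - 2)*(m^2 - 2*m) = m*(m - 2)*(m - 2)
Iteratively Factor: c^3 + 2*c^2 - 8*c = (c)*(c^2 + 2*c - 8) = c*(c - 2)*(c + 4)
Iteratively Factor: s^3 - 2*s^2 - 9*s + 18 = (s - 2)*(s^2 - 9) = (s - 2)*(s + 3)*(s - 3)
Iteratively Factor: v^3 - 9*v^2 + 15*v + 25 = (v - 5)*(v^2 - 4*v - 5) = (v - 5)^2*(v + 1)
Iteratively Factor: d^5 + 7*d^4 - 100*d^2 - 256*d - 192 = (d + 3)*(d^4 + 4*d^3 - 12*d^2 - 64*d - 64) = (d - 4)*(d + 3)*(d^3 + 8*d^2 + 20*d + 16) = (d - 4)*(d + 3)*(d + 4)*(d^2 + 4*d + 4) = (d - 4)*(d + 2)*(d + 3)*(d + 4)*(d + 2)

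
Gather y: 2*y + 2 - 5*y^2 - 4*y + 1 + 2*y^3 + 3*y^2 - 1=2*y^3 - 2*y^2 - 2*y + 2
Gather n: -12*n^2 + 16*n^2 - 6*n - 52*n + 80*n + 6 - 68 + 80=4*n^2 + 22*n + 18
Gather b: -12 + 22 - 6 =4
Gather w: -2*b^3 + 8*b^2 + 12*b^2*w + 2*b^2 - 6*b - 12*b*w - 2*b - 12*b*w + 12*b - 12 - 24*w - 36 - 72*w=-2*b^3 + 10*b^2 + 4*b + w*(12*b^2 - 24*b - 96) - 48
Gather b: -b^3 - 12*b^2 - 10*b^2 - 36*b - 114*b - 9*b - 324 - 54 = -b^3 - 22*b^2 - 159*b - 378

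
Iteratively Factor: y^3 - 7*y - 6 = (y + 1)*(y^2 - y - 6) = (y - 3)*(y + 1)*(y + 2)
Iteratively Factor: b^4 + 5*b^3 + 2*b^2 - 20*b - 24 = (b + 2)*(b^3 + 3*b^2 - 4*b - 12) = (b - 2)*(b + 2)*(b^2 + 5*b + 6) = (b - 2)*(b + 2)^2*(b + 3)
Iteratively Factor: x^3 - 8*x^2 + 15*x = (x - 3)*(x^2 - 5*x) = (x - 5)*(x - 3)*(x)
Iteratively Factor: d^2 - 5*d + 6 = (d - 3)*(d - 2)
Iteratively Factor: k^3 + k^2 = (k)*(k^2 + k) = k^2*(k + 1)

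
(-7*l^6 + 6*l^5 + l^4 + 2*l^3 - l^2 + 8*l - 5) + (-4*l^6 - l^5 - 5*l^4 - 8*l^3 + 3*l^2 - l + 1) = -11*l^6 + 5*l^5 - 4*l^4 - 6*l^3 + 2*l^2 + 7*l - 4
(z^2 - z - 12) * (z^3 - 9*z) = z^5 - z^4 - 21*z^3 + 9*z^2 + 108*z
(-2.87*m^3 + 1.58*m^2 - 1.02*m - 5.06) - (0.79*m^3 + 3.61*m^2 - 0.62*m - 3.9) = -3.66*m^3 - 2.03*m^2 - 0.4*m - 1.16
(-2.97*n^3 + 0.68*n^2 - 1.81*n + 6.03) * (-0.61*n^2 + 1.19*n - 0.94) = 1.8117*n^5 - 3.9491*n^4 + 4.7051*n^3 - 6.4714*n^2 + 8.8771*n - 5.6682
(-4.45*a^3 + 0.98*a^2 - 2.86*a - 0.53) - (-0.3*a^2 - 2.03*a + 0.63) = -4.45*a^3 + 1.28*a^2 - 0.83*a - 1.16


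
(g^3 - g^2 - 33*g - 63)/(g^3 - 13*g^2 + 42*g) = (g^2 + 6*g + 9)/(g*(g - 6))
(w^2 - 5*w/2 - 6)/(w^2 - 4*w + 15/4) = 2*(2*w^2 - 5*w - 12)/(4*w^2 - 16*w + 15)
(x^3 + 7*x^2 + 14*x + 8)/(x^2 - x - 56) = (x^3 + 7*x^2 + 14*x + 8)/(x^2 - x - 56)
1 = 1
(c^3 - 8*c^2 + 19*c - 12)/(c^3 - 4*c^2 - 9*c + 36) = (c - 1)/(c + 3)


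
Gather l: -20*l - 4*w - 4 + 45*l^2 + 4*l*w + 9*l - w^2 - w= 45*l^2 + l*(4*w - 11) - w^2 - 5*w - 4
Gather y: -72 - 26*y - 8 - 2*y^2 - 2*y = -2*y^2 - 28*y - 80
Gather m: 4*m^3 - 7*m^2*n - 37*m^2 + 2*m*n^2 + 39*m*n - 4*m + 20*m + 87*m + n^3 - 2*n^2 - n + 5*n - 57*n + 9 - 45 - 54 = 4*m^3 + m^2*(-7*n - 37) + m*(2*n^2 + 39*n + 103) + n^3 - 2*n^2 - 53*n - 90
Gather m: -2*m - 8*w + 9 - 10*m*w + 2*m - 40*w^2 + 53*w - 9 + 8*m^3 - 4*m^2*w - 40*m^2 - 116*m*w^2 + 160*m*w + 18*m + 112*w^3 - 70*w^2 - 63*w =8*m^3 + m^2*(-4*w - 40) + m*(-116*w^2 + 150*w + 18) + 112*w^3 - 110*w^2 - 18*w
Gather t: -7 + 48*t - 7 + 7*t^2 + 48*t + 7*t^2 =14*t^2 + 96*t - 14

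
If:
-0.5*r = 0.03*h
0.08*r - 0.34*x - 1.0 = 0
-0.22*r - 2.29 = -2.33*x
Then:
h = -464.25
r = 27.85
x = 3.61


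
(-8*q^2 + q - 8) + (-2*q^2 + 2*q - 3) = -10*q^2 + 3*q - 11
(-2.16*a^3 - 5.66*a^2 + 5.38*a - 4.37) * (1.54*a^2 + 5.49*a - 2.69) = -3.3264*a^5 - 20.5748*a^4 - 16.9778*a^3 + 38.0318*a^2 - 38.4635*a + 11.7553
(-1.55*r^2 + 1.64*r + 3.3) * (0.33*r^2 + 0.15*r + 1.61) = -0.5115*r^4 + 0.3087*r^3 - 1.1605*r^2 + 3.1354*r + 5.313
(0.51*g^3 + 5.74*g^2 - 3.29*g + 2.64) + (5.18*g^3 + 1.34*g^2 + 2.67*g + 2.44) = 5.69*g^3 + 7.08*g^2 - 0.62*g + 5.08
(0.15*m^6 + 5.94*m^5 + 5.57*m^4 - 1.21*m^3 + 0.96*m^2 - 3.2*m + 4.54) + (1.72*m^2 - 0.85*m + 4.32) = 0.15*m^6 + 5.94*m^5 + 5.57*m^4 - 1.21*m^3 + 2.68*m^2 - 4.05*m + 8.86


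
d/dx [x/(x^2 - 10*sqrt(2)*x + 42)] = (42 - x^2)/(x^4 - 20*sqrt(2)*x^3 + 284*x^2 - 840*sqrt(2)*x + 1764)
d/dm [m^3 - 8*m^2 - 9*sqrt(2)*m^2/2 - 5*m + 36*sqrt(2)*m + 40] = 3*m^2 - 16*m - 9*sqrt(2)*m - 5 + 36*sqrt(2)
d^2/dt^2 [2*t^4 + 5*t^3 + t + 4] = 6*t*(4*t + 5)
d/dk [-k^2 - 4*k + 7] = -2*k - 4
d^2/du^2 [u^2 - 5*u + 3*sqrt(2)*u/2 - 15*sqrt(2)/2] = 2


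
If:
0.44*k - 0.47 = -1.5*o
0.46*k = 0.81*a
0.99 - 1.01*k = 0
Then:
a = 0.56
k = 0.98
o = 0.03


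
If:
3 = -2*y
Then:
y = -3/2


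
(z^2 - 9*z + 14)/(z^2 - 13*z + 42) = (z - 2)/(z - 6)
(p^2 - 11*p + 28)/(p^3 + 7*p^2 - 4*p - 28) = (p^2 - 11*p + 28)/(p^3 + 7*p^2 - 4*p - 28)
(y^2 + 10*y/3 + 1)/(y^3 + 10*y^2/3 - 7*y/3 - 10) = (3*y + 1)/(3*y^2 + y - 10)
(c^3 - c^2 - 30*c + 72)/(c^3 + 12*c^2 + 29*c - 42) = (c^2 - 7*c + 12)/(c^2 + 6*c - 7)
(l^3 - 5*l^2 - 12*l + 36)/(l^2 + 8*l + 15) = (l^2 - 8*l + 12)/(l + 5)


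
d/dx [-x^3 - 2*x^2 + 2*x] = -3*x^2 - 4*x + 2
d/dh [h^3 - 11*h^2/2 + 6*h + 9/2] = 3*h^2 - 11*h + 6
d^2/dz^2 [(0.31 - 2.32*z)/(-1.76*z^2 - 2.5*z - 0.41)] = ((2.32*z - 0.31)*(3.52*z + 2.5)*(7.04*z + 5.0) - (24.4992*z + 10.5088)*(1.76*z^2 + 2.5*z + 0.41))/(1.76*z^2 + 2.5*z + 0.41)^3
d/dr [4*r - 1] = 4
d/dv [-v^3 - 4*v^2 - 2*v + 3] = -3*v^2 - 8*v - 2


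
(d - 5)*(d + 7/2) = d^2 - 3*d/2 - 35/2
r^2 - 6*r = r*(r - 6)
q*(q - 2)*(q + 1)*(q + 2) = q^4 + q^3 - 4*q^2 - 4*q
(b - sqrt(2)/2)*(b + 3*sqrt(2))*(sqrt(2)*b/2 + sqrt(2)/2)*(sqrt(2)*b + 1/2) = b^4 + b^3 + 11*sqrt(2)*b^3/4 - 7*b^2/4 + 11*sqrt(2)*b^2/4 - 7*b/4 - 3*sqrt(2)*b/4 - 3*sqrt(2)/4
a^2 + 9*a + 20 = (a + 4)*(a + 5)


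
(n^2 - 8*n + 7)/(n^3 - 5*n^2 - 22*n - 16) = (-n^2 + 8*n - 7)/(-n^3 + 5*n^2 + 22*n + 16)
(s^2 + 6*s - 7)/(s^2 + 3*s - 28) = (s - 1)/(s - 4)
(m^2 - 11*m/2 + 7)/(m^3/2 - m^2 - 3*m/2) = (-2*m^2 + 11*m - 14)/(m*(-m^2 + 2*m + 3))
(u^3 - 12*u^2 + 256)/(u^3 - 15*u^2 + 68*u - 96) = (u^2 - 4*u - 32)/(u^2 - 7*u + 12)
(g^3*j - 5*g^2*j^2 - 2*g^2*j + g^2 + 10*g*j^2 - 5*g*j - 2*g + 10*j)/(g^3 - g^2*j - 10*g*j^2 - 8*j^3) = (-g^3*j + 5*g^2*j^2 + 2*g^2*j - g^2 - 10*g*j^2 + 5*g*j + 2*g - 10*j)/(-g^3 + g^2*j + 10*g*j^2 + 8*j^3)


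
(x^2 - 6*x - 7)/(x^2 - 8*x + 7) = (x + 1)/(x - 1)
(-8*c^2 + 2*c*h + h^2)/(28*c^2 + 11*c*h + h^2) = (-2*c + h)/(7*c + h)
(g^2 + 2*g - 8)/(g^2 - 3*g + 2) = (g + 4)/(g - 1)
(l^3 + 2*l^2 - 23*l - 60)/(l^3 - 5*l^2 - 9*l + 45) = (l + 4)/(l - 3)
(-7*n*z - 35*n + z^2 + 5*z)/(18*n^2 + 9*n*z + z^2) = (-7*n*z - 35*n + z^2 + 5*z)/(18*n^2 + 9*n*z + z^2)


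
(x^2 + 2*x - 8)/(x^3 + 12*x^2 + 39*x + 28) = (x - 2)/(x^2 + 8*x + 7)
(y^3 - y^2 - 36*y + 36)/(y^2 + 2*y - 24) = (y^2 - 7*y + 6)/(y - 4)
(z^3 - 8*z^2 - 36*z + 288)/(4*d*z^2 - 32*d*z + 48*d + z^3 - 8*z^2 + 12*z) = (z^2 - 2*z - 48)/(4*d*z - 8*d + z^2 - 2*z)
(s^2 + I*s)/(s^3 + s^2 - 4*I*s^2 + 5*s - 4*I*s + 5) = s/(s^2 + s*(1 - 5*I) - 5*I)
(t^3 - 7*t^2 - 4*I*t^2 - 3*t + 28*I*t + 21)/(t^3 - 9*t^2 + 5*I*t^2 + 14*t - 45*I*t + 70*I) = (t^2 - 4*I*t - 3)/(t^2 + t*(-2 + 5*I) - 10*I)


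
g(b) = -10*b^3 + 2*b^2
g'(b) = -30*b^2 + 4*b = 2*b*(2 - 15*b)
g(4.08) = -645.88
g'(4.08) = -483.07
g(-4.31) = 837.78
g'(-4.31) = -574.52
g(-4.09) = 717.64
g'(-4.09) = -518.20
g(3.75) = -499.22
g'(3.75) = -406.88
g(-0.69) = 4.24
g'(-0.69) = -17.04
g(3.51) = -407.80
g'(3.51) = -355.56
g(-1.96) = 82.98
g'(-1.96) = -123.09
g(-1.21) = 20.64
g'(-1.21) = -48.76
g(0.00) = 0.00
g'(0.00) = 0.00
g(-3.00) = 288.00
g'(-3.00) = -282.00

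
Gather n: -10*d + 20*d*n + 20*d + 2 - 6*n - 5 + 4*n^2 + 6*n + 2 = 20*d*n + 10*d + 4*n^2 - 1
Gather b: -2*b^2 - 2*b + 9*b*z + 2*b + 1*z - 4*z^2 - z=-2*b^2 + 9*b*z - 4*z^2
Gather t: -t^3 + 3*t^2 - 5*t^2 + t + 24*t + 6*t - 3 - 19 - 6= -t^3 - 2*t^2 + 31*t - 28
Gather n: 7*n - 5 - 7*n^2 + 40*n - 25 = -7*n^2 + 47*n - 30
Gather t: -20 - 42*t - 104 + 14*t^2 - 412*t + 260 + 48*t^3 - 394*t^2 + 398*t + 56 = 48*t^3 - 380*t^2 - 56*t + 192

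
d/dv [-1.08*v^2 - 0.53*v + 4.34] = -2.16*v - 0.53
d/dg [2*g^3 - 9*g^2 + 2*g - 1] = 6*g^2 - 18*g + 2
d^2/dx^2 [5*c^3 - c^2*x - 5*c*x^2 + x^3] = -10*c + 6*x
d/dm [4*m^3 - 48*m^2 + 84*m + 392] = 12*m^2 - 96*m + 84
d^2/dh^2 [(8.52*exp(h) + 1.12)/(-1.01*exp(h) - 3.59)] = (-3.5527136788005e-15*exp(2*h) + 29.750156*exp(h) - 105.745604)*exp(h)/(1.030301*exp(3*h) + 10.986477*exp(2*h) + 39.050943*exp(h) + 46.268279)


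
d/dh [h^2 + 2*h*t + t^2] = 2*h + 2*t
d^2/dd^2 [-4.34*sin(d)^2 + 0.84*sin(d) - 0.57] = -0.84*sin(d) - 8.68*cos(2*d)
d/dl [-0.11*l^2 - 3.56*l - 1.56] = -0.22*l - 3.56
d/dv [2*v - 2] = 2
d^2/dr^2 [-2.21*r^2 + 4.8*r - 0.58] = -4.42000000000000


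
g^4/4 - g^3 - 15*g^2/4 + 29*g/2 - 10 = (g/4 + 1)*(g - 5)*(g - 2)*(g - 1)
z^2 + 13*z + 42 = (z + 6)*(z + 7)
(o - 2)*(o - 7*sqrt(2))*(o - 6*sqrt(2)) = o^3 - 13*sqrt(2)*o^2 - 2*o^2 + 26*sqrt(2)*o + 84*o - 168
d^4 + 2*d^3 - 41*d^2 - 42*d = d*(d - 6)*(d + 1)*(d + 7)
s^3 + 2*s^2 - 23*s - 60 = (s - 5)*(s + 3)*(s + 4)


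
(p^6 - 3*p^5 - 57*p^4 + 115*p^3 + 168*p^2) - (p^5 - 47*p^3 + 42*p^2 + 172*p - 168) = p^6 - 4*p^5 - 57*p^4 + 162*p^3 + 126*p^2 - 172*p + 168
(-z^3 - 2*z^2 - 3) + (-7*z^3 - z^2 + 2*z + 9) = -8*z^3 - 3*z^2 + 2*z + 6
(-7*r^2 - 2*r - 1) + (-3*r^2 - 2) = -10*r^2 - 2*r - 3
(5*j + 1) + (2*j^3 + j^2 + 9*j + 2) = 2*j^3 + j^2 + 14*j + 3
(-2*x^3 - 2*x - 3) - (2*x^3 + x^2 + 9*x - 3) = -4*x^3 - x^2 - 11*x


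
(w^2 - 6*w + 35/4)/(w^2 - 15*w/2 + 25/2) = (w - 7/2)/(w - 5)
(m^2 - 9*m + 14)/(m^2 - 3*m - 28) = (m - 2)/(m + 4)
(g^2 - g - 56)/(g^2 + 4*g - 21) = (g - 8)/(g - 3)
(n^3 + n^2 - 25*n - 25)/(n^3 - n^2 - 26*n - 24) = (n^2 - 25)/(n^2 - 2*n - 24)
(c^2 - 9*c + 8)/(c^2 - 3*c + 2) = (c - 8)/(c - 2)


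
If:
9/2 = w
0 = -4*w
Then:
No Solution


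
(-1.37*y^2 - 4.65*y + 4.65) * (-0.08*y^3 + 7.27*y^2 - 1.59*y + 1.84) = 0.1096*y^5 - 9.5879*y^4 - 31.9992*y^3 + 38.6782*y^2 - 15.9495*y + 8.556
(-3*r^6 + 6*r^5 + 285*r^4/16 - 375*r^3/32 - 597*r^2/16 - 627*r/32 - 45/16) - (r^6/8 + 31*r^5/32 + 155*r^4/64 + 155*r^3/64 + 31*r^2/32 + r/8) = -25*r^6/8 + 161*r^5/32 + 985*r^4/64 - 905*r^3/64 - 1225*r^2/32 - 631*r/32 - 45/16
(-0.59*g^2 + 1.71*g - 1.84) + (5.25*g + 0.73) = -0.59*g^2 + 6.96*g - 1.11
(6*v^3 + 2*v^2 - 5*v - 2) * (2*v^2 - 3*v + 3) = 12*v^5 - 14*v^4 + 2*v^3 + 17*v^2 - 9*v - 6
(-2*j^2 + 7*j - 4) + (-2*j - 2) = -2*j^2 + 5*j - 6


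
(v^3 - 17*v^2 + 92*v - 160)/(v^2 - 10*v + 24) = (v^2 - 13*v + 40)/(v - 6)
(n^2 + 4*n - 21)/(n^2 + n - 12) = (n + 7)/(n + 4)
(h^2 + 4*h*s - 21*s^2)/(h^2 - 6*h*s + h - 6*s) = (h^2 + 4*h*s - 21*s^2)/(h^2 - 6*h*s + h - 6*s)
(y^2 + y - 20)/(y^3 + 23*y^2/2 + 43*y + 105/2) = 2*(y - 4)/(2*y^2 + 13*y + 21)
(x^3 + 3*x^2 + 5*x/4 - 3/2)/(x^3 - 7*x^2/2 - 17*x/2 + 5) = (x + 3/2)/(x - 5)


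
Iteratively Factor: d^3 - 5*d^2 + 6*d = (d)*(d^2 - 5*d + 6) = d*(d - 3)*(d - 2)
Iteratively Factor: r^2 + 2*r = (r + 2)*(r)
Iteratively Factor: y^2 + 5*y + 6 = (y + 2)*(y + 3)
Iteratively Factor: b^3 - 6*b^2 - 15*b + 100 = (b + 4)*(b^2 - 10*b + 25) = (b - 5)*(b + 4)*(b - 5)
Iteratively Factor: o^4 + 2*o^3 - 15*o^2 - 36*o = (o + 3)*(o^3 - o^2 - 12*o) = o*(o + 3)*(o^2 - o - 12) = o*(o + 3)^2*(o - 4)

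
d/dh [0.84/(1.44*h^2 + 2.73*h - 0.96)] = (-2.4192*h - 2.2932)/(1.44*h^2 + 2.73*h - 0.96)^2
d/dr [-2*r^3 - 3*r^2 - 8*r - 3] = -6*r^2 - 6*r - 8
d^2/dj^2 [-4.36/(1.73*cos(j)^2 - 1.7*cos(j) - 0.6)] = (-52.196176*(1 - cos(j)^2)^2 + 38.46828*cos(j)^3 - 56.801208*cos(j)^2 - 72.48936*cos(j) + 86.448336)/(-1.73*cos(j)^2 + 1.7*cos(j) + 0.6)^3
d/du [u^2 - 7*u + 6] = 2*u - 7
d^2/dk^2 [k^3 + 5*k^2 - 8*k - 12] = 6*k + 10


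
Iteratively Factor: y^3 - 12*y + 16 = (y - 2)*(y^2 + 2*y - 8) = (y - 2)*(y + 4)*(y - 2)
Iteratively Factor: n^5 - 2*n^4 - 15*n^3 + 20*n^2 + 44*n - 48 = (n + 3)*(n^4 - 5*n^3 + 20*n - 16) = (n - 1)*(n + 3)*(n^3 - 4*n^2 - 4*n + 16) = (n - 4)*(n - 1)*(n + 3)*(n^2 - 4) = (n - 4)*(n - 1)*(n + 2)*(n + 3)*(n - 2)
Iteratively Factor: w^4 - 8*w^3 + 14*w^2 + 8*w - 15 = (w - 1)*(w^3 - 7*w^2 + 7*w + 15) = (w - 5)*(w - 1)*(w^2 - 2*w - 3) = (w - 5)*(w - 1)*(w + 1)*(w - 3)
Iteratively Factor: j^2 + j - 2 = (j + 2)*(j - 1)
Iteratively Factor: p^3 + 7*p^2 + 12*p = (p + 3)*(p^2 + 4*p) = p*(p + 3)*(p + 4)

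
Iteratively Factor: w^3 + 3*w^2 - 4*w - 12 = (w + 3)*(w^2 - 4) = (w - 2)*(w + 3)*(w + 2)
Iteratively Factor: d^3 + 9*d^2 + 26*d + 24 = (d + 4)*(d^2 + 5*d + 6) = (d + 3)*(d + 4)*(d + 2)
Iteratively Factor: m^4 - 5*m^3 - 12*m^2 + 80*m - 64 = (m + 4)*(m^3 - 9*m^2 + 24*m - 16) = (m - 4)*(m + 4)*(m^2 - 5*m + 4) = (m - 4)*(m - 1)*(m + 4)*(m - 4)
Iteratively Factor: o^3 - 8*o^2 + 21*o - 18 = (o - 3)*(o^2 - 5*o + 6) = (o - 3)*(o - 2)*(o - 3)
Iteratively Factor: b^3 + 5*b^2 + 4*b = (b + 1)*(b^2 + 4*b) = (b + 1)*(b + 4)*(b)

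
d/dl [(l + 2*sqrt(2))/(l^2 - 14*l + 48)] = (l^2 - 14*l - 2*(l - 7)*(l + 2*sqrt(2)) + 48)/(l^2 - 14*l + 48)^2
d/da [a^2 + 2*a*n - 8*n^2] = 2*a + 2*n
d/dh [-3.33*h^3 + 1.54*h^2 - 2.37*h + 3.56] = -9.99*h^2 + 3.08*h - 2.37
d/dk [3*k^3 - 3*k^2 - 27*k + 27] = 9*k^2 - 6*k - 27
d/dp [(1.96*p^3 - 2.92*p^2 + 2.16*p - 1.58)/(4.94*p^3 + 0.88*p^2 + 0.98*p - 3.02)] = (16.1496*p^4 - 17.4992*p^3 + 0.895600000000002*p^2 + 20.4176*p - 4.9748)/(24.4036*p^6 + 8.6944*p^5 + 10.4568*p^4 - 28.1128*p^3 - 4.3548*p^2 - 5.9192*p + 9.1204)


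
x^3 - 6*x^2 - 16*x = x*(x - 8)*(x + 2)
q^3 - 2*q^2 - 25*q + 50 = (q - 5)*(q - 2)*(q + 5)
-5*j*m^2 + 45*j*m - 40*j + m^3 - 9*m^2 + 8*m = (-5*j + m)*(m - 8)*(m - 1)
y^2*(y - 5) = y^3 - 5*y^2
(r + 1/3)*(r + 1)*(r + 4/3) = r^3 + 8*r^2/3 + 19*r/9 + 4/9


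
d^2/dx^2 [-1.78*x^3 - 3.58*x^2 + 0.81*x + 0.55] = -10.68*x - 7.16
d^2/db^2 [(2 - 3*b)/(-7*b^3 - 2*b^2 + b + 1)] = 2*((3*b - 2)*(21*b^2 + 4*b - 1)^2 + (-63*b^2 - 12*b - (3*b - 2)*(21*b + 2) + 3)*(7*b^3 + 2*b^2 - b - 1))/(7*b^3 + 2*b^2 - b - 1)^3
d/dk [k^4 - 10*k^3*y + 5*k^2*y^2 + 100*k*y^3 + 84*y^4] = 4*k^3 - 30*k^2*y + 10*k*y^2 + 100*y^3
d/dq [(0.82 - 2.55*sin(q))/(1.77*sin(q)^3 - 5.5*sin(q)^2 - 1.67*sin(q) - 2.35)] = (9.027*sin(q)^3 - 18.3792*sin(q)^2 + 9.02*sin(q) + 7.3619)*cos(q)/(3.1329*sin(q)^6 - 19.47*sin(q)^5 + 24.3382*sin(q)^4 + 10.051*sin(q)^3 + 28.6389*sin(q)^2 + 7.849*sin(q) + 5.5225)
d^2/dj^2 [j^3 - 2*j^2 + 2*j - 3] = 6*j - 4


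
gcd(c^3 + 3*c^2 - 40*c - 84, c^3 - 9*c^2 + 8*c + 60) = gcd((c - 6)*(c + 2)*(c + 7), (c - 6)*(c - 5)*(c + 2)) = c^2 - 4*c - 12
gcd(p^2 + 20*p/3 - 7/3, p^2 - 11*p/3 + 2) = 1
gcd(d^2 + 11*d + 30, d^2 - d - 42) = d + 6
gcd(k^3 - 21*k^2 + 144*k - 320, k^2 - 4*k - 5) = k - 5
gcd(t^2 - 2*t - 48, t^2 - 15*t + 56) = t - 8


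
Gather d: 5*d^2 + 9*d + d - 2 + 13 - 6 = 5*d^2 + 10*d + 5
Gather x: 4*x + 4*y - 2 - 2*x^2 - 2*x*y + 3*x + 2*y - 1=-2*x^2 + x*(7 - 2*y) + 6*y - 3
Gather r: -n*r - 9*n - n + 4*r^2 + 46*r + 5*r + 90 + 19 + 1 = -10*n + 4*r^2 + r*(51 - n) + 110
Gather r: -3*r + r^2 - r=r^2 - 4*r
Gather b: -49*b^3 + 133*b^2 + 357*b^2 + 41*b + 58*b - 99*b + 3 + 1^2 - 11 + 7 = -49*b^3 + 490*b^2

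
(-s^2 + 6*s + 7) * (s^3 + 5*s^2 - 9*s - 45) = -s^5 + s^4 + 46*s^3 + 26*s^2 - 333*s - 315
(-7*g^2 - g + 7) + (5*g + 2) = -7*g^2 + 4*g + 9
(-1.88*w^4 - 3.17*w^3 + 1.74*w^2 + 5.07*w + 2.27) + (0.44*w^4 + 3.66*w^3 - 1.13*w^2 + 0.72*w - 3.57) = -1.44*w^4 + 0.49*w^3 + 0.61*w^2 + 5.79*w - 1.3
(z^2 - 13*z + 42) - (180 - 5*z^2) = 6*z^2 - 13*z - 138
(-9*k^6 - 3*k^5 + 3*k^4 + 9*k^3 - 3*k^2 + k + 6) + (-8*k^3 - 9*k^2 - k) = -9*k^6 - 3*k^5 + 3*k^4 + k^3 - 12*k^2 + 6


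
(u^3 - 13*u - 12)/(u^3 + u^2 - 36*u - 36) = (u^2 - u - 12)/(u^2 - 36)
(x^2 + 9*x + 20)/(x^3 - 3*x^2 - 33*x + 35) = (x + 4)/(x^2 - 8*x + 7)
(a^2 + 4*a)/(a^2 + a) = (a + 4)/(a + 1)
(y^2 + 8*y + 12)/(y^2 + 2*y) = (y + 6)/y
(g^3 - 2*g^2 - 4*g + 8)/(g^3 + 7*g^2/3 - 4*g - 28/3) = 3*(g - 2)/(3*g + 7)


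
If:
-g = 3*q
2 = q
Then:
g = -6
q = 2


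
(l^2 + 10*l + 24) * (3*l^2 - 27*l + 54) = 3*l^4 + 3*l^3 - 144*l^2 - 108*l + 1296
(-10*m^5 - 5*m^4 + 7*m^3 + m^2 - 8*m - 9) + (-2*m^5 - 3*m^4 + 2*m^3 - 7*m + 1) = -12*m^5 - 8*m^4 + 9*m^3 + m^2 - 15*m - 8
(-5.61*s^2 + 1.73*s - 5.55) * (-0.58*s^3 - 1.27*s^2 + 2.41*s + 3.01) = 3.2538*s^5 + 6.1213*s^4 - 12.4982*s^3 - 5.6683*s^2 - 8.1682*s - 16.7055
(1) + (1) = 2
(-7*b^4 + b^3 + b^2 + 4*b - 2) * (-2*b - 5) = 14*b^5 + 33*b^4 - 7*b^3 - 13*b^2 - 16*b + 10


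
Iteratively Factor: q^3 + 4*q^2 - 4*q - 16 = (q + 2)*(q^2 + 2*q - 8) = (q - 2)*(q + 2)*(q + 4)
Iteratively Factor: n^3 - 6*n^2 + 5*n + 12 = (n + 1)*(n^2 - 7*n + 12) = (n - 4)*(n + 1)*(n - 3)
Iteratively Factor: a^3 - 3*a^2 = (a)*(a^2 - 3*a) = a*(a - 3)*(a)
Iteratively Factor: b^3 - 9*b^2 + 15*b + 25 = (b + 1)*(b^2 - 10*b + 25) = (b - 5)*(b + 1)*(b - 5)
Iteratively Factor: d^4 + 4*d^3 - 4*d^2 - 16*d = (d - 2)*(d^3 + 6*d^2 + 8*d) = (d - 2)*(d + 2)*(d^2 + 4*d) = d*(d - 2)*(d + 2)*(d + 4)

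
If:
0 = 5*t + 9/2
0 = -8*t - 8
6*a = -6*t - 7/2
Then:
No Solution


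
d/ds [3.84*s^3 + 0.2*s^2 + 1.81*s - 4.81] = 11.52*s^2 + 0.4*s + 1.81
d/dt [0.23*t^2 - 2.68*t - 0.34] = 0.46*t - 2.68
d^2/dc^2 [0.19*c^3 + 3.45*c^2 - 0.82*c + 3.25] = 1.14*c + 6.9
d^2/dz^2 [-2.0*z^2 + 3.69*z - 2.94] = -4.00000000000000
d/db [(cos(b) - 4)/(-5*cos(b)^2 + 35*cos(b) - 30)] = (sin(b)^2 + 8*cos(b) - 23)*sin(b)/(5*(cos(b)^2 - 7*cos(b) + 6)^2)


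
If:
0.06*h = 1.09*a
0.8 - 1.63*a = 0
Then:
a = 0.49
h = 8.92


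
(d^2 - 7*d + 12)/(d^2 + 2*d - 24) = (d - 3)/(d + 6)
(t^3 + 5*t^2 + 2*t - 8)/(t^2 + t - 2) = t + 4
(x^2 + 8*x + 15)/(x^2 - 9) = (x + 5)/(x - 3)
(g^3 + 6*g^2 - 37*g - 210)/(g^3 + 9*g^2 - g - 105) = (g - 6)/(g - 3)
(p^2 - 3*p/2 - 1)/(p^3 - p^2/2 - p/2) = (p - 2)/(p*(p - 1))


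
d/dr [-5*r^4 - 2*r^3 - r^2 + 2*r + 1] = -20*r^3 - 6*r^2 - 2*r + 2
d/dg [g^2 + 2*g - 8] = 2*g + 2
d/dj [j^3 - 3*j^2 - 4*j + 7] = 3*j^2 - 6*j - 4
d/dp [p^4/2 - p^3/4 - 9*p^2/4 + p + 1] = 2*p^3 - 3*p^2/4 - 9*p/2 + 1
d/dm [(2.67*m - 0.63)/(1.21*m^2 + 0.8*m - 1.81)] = (-3.2307*m^2 + 1.5246*m - 4.3287)/(1.4641*m^4 + 1.936*m^3 - 3.7402*m^2 - 2.896*m + 3.2761)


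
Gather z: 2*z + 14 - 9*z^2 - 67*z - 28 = -9*z^2 - 65*z - 14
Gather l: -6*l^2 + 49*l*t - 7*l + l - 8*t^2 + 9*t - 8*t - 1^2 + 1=-6*l^2 + l*(49*t - 6) - 8*t^2 + t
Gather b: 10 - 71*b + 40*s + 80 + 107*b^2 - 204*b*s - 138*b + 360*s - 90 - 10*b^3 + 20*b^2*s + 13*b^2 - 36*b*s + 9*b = -10*b^3 + b^2*(20*s + 120) + b*(-240*s - 200) + 400*s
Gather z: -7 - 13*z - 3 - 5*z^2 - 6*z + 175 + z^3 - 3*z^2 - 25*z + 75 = z^3 - 8*z^2 - 44*z + 240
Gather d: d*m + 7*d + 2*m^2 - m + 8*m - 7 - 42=d*(m + 7) + 2*m^2 + 7*m - 49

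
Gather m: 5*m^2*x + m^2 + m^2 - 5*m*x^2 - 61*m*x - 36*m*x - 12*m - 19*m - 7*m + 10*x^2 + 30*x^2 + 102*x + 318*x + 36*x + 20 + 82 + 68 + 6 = m^2*(5*x + 2) + m*(-5*x^2 - 97*x - 38) + 40*x^2 + 456*x + 176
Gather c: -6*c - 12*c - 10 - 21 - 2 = -18*c - 33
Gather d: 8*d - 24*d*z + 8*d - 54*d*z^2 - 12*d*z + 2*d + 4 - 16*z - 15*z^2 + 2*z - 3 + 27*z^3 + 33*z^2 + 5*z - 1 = d*(-54*z^2 - 36*z + 18) + 27*z^3 + 18*z^2 - 9*z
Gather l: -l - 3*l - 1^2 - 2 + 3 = -4*l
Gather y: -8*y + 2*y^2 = 2*y^2 - 8*y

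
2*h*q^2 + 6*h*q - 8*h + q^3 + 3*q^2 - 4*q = (2*h + q)*(q - 1)*(q + 4)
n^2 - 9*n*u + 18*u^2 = (n - 6*u)*(n - 3*u)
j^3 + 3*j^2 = j^2*(j + 3)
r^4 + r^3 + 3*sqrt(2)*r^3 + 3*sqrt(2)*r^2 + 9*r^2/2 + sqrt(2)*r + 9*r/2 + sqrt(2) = (r + 1)*(r + sqrt(2)/2)^2*(r + 2*sqrt(2))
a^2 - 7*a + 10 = (a - 5)*(a - 2)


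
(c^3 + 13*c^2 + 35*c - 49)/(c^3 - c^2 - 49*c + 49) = (c + 7)/(c - 7)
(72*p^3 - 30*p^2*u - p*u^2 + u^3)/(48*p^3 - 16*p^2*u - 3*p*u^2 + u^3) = (6*p + u)/(4*p + u)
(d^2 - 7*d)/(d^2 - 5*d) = (d - 7)/(d - 5)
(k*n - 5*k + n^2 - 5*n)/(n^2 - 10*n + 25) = (k + n)/(n - 5)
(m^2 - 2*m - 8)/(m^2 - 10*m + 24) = (m + 2)/(m - 6)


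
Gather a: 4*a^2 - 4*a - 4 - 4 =4*a^2 - 4*a - 8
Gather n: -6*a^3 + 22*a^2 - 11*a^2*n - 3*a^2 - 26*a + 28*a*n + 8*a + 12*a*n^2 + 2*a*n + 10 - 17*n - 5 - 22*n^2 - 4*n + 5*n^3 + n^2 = -6*a^3 + 19*a^2 - 18*a + 5*n^3 + n^2*(12*a - 21) + n*(-11*a^2 + 30*a - 21) + 5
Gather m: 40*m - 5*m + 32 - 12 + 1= 35*m + 21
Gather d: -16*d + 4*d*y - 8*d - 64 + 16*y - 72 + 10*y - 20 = d*(4*y - 24) + 26*y - 156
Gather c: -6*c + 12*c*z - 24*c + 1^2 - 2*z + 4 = c*(12*z - 30) - 2*z + 5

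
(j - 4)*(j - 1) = j^2 - 5*j + 4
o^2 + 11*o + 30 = (o + 5)*(o + 6)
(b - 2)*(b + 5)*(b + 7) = b^3 + 10*b^2 + 11*b - 70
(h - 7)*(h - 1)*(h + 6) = h^3 - 2*h^2 - 41*h + 42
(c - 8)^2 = c^2 - 16*c + 64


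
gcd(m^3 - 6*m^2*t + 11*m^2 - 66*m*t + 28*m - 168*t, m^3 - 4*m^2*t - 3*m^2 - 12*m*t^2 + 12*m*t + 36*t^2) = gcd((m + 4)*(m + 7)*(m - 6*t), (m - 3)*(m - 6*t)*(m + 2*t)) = -m + 6*t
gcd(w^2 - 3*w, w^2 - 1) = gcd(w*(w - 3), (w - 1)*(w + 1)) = 1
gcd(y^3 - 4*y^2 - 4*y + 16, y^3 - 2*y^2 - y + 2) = y - 2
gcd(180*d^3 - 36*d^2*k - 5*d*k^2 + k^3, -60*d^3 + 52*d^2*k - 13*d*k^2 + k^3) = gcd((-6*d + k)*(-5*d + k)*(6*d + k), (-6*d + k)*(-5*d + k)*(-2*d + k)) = 30*d^2 - 11*d*k + k^2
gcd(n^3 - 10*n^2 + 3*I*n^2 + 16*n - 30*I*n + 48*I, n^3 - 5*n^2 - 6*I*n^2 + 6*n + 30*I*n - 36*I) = n - 2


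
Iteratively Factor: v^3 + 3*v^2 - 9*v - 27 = (v + 3)*(v^2 - 9) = (v + 3)^2*(v - 3)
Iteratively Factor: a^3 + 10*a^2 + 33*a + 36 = (a + 3)*(a^2 + 7*a + 12) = (a + 3)*(a + 4)*(a + 3)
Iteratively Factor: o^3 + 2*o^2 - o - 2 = (o + 1)*(o^2 + o - 2) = (o - 1)*(o + 1)*(o + 2)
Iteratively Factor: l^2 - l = (l - 1)*(l)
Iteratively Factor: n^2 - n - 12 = (n + 3)*(n - 4)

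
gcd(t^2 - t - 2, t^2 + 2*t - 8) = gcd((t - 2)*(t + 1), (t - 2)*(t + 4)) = t - 2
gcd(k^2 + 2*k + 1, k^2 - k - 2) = k + 1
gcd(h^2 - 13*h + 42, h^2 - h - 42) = h - 7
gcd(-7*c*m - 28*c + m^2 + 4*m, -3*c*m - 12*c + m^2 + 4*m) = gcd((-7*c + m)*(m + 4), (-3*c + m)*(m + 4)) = m + 4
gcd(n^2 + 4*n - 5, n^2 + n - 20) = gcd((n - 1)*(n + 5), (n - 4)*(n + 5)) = n + 5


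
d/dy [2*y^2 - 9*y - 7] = 4*y - 9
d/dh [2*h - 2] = 2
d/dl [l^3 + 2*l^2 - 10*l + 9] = 3*l^2 + 4*l - 10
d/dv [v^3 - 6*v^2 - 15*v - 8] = 3*v^2 - 12*v - 15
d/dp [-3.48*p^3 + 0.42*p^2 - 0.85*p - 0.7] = -10.44*p^2 + 0.84*p - 0.85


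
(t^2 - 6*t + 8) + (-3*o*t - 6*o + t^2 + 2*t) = -3*o*t - 6*o + 2*t^2 - 4*t + 8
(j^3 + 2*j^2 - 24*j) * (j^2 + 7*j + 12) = j^5 + 9*j^4 + 2*j^3 - 144*j^2 - 288*j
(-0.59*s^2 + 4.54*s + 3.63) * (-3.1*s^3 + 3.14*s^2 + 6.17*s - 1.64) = 1.829*s^5 - 15.9266*s^4 - 0.637699999999999*s^3 + 40.3776*s^2 + 14.9515*s - 5.9532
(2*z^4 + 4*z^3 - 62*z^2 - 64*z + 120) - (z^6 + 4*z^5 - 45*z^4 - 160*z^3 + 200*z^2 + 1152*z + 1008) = -z^6 - 4*z^5 + 47*z^4 + 164*z^3 - 262*z^2 - 1216*z - 888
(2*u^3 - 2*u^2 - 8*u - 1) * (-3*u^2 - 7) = -6*u^5 + 6*u^4 + 10*u^3 + 17*u^2 + 56*u + 7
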